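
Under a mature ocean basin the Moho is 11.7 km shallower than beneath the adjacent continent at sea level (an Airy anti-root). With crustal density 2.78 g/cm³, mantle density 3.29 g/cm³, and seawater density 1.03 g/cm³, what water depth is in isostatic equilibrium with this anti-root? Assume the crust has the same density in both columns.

Replacing a thickness d of crust by seawater at the top must be balanced by replacing crust with mantle at the base: d (ρ_c − ρ_w) = a (ρ_m − ρ_c).
d = a (ρ_m − ρ_c)/(ρ_c − ρ_w) = 11.7 km × 0.51/1.75 = 3.41 km.

3.41 km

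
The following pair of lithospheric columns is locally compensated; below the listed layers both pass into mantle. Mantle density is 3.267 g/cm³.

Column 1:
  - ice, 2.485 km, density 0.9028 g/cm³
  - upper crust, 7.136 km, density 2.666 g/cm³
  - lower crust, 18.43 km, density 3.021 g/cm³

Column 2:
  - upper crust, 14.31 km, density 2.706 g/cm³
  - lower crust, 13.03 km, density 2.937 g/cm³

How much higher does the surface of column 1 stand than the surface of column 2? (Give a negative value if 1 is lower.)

For any compensation level in the mantle, the mantle terms cancel and isostasy reduces to e = (Σt_1 − Σt_2) − (Σ(ρt)_1 − Σ(ρt)_2) / ρ_m.
Σt_1 = 28.051 km; Σt_2 = 27.34 km; Σ(ρt)_1 = 76.945064; Σ(ρt)_2 = 76.99197 (in km·g/cm³).
e = (28.051 − 27.34) − (76.945064 − 76.99197) / 3.267 = 0.725 km.

0.725 km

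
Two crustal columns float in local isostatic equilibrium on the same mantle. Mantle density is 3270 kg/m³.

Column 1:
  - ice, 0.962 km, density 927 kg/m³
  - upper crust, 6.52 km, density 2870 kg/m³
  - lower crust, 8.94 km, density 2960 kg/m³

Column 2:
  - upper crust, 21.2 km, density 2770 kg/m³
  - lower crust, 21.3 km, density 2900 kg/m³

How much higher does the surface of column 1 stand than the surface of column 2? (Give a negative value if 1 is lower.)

−3.32 km

For any compensation level in the mantle, the mantle terms cancel and isostasy reduces to e = (Σt_1 − Σt_2) − (Σ(ρt)_1 − Σ(ρt)_2) / ρ_m.
Σt_1 = 16.422 km; Σt_2 = 42.5 km; Σ(ρt)_1 = 46066.574; Σ(ρt)_2 = 120494 (in km·kg/m³).
e = (16.422 − 42.5) − (46066.574 − 120494) / 3270 = −3.32 km.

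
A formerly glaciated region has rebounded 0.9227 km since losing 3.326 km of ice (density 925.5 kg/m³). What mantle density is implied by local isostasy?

ρ_m = ρ_ice t / u = 925.5 × 3.326 km/0.9227 km = 3340 kg/m³.

3340 kg/m³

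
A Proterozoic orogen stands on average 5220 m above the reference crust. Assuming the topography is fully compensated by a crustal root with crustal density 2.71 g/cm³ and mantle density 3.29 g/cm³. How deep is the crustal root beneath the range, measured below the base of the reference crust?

Balancing pressure at the compensation depth: the weight of the topography is balanced by the buoyancy of the root, ρ_c h = (ρ_m − ρ_c) r.
r = h · ρ_c / (ρ_m − ρ_c) = 5220 m × 2.71 / (3.29 − 2.71) = 24400 m.

24400 m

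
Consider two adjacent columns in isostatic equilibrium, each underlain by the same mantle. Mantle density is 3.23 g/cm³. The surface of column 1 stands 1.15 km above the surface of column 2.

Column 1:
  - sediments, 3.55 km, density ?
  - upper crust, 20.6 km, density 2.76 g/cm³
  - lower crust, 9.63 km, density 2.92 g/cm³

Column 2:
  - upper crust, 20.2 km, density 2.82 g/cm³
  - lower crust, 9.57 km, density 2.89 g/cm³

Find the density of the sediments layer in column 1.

2.5 g/cm³

Take the compensation level at the base of the deeper column (depth z_c below the surface of column 1) and equate Σ ρ_i t_i down to z_c; mantle fills any gap and the z_c terms cancel.
Column 1: 3.55×ρ + 20.6×2.76 + 9.63×2.92 + (z_c − 33.78)×3.23
Column 2: 1.15×0 + 20.2×2.82 + 9.57×2.89 + (z_c − 1.15 − 29.77)×3.23
The z_c×3.23 term appears on both sides and cancels. Collect the known terms of each column as K = Σ(ρt)_known − 3.23 × (depth of known layers): K_1 = 84.9756 − 3.23×33.78 = −24.1338; K_2 = 84.6213 − 3.23×(1.15 + 29.77) = −15.2503.
Balance: K_1 + 3.55×ρ = K_2, so ρ = (K_2 − K_1)/3.55 = 8.8835/3.55 = 2.5 g/cm³.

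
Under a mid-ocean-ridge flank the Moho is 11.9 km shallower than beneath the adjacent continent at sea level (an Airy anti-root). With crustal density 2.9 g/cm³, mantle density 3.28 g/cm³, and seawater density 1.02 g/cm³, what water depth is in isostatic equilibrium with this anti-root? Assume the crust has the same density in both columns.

Replacing a thickness d of crust by seawater at the top must be balanced by replacing crust with mantle at the base: d (ρ_c − ρ_w) = a (ρ_m − ρ_c).
d = a (ρ_m − ρ_c)/(ρ_c − ρ_w) = 11.9 km × 0.38/1.88 = 2.41 km.

2.41 km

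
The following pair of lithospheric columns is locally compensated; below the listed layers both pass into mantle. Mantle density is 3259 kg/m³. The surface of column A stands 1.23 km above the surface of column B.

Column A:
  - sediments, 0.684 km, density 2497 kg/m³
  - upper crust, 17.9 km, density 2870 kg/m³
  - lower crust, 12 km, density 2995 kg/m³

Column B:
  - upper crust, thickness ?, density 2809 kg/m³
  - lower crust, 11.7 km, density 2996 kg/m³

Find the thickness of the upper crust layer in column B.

Take the compensation level at the base of the deeper column (depth z_c below the surface of column A) and equate Σ ρ_i t_i down to z_c; mantle fills any gap and the z_c terms cancel.
Column A: 0.684×2497 + 17.9×2870 + 12×2995 + (z_c − 30.584)×3259
Column B: 1.23×0 + x×2809 + 11.7×2996 + (z_c − 1.23 − 11.7 − x)×3259
The z_c×3259 term appears on both sides and cancels. Collect the known terms of each column as K = Σ(ρt)_known − 3259 × (depth of known layers): K_A = 89020.948 − 3259×30.584 = −10652.308; K_B = 35053.2 − 3259×(1.23 + 11.7) = −7085.67.
Balance: K_A = K_B − x×(3259 − 2809), so x = (K_B − K_A)/(3259 − 2809) = 3566.64/450 = 7.93 km.

7.93 km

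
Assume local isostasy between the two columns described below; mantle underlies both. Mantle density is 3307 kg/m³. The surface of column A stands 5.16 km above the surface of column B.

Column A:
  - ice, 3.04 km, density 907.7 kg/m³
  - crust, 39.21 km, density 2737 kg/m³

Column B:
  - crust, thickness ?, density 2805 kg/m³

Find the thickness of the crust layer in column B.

Take the compensation level at the base of the deeper column (depth z_c below the surface of column A) and equate Σ ρ_i t_i down to z_c; mantle fills any gap and the z_c terms cancel.
Column A: 3.04×907.7 + 39.21×2737 + (z_c − 42.25)×3307
Column B: 5.16×0 + x×2805 + (z_c − 5.16 − 0 − x)×3307
The z_c×3307 term appears on both sides and cancels. Collect the known terms of each column as K = Σ(ρt)_known − 3307 × (depth of known layers): K_A = 110077.178 − 3307×42.25 = −29643.572; K_B = 0 − 3307×(5.16 + 0) = −17064.12.
Balance: K_A = K_B − x×(3307 − 2805), so x = (K_B − K_A)/(3307 − 2805) = 12579.5/502 = 25.1 km.

25.1 km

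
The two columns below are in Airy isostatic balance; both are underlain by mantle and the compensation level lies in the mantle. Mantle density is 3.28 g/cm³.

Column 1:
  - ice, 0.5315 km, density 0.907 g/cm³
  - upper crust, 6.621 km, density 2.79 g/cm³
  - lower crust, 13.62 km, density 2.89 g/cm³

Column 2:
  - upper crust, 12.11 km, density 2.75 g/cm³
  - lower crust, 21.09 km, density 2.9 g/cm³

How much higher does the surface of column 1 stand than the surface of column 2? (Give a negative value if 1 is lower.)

For any compensation level in the mantle, the mantle terms cancel and isostasy reduces to e = (Σt_1 − Σt_2) − (Σ(ρt)_1 − Σ(ρt)_2) / ρ_m.
Σt_1 = 20.7725 km; Σt_2 = 33.2 km; Σ(ρt)_1 = 58.3164605; Σ(ρt)_2 = 94.4635 (in km·g/cm³).
e = (20.7725 − 33.2) − (58.3164605 − 94.4635) / 3.28 = −1.41 km.

−1.41 km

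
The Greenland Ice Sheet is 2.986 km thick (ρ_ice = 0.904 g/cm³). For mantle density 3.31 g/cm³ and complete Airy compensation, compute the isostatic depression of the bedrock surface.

0.816 km

For local isostatic compensation: the ice load ρ_ice t is balanced by mantle displaced below, ρ_m s.
s = t ρ_ice / ρ_m = 2.986 km × 0.904/3.31 = 0.816 km.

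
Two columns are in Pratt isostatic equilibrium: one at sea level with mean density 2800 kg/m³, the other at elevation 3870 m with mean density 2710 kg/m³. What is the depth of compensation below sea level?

117000 m

ρ_ref D = ρ (D + h) → D (ρ_ref − ρ) = ρ h.
D = ρ h/(ρ_ref − ρ) = 2710 × 3870 m/(2800 − 2710) = 117000 m.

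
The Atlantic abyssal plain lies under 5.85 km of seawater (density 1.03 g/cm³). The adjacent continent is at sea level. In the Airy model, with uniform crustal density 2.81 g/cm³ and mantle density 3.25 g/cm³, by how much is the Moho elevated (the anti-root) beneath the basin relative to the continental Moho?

By Archimedes' principle applied to the lithosphere: replacing crust with seawater at the top is compensated by replacing crust with mantle at the base: d (ρ_c − ρ_w) = a (ρ_m − ρ_c).
a = d (ρ_c − ρ_w)/(ρ_m − ρ_c) = 5.85 km × 1.78/0.44 = 23.7 km.

23.7 km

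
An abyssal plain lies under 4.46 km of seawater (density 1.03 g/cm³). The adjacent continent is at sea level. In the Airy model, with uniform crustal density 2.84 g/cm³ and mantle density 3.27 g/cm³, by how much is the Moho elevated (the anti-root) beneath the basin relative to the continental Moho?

By Archimedes' principle applied to the lithosphere: replacing crust with seawater at the top is compensated by replacing crust with mantle at the base: d (ρ_c − ρ_w) = a (ρ_m − ρ_c).
a = d (ρ_c − ρ_w)/(ρ_m − ρ_c) = 4.46 km × 1.81/0.43 = 18.8 km.

18.8 km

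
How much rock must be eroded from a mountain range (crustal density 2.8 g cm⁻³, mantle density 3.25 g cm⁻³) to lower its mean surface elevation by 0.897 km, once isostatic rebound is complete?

Net drop Δ = e − u = e − e ρ_c/ρ_m = e (ρ_m − ρ_c)/ρ_m.
e = Δ ρ_m/(ρ_m − ρ_c) = 0.897 km × 3.25/0.45 = 6.48 km.

6.48 km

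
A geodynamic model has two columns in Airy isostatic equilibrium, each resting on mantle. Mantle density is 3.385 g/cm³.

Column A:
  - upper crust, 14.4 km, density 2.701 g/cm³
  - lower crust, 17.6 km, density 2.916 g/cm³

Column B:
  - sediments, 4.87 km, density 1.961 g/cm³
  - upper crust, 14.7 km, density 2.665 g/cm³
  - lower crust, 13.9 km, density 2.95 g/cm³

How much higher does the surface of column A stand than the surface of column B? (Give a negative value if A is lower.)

For any compensation level in the mantle, the mantle terms cancel and isostasy reduces to e = (Σt_A − Σt_B) − (Σ(ρt)_A − Σ(ρt)_B) / ρ_m.
Σt_A = 32 km; Σt_B = 33.47 km; Σ(ρt)_A = 90.216; Σ(ρt)_B = 89.73057 (in km·g/cm³).
e = (32 − 33.47) − (90.216 − 89.73057) / 3.385 = −1.61 km.

−1.61 km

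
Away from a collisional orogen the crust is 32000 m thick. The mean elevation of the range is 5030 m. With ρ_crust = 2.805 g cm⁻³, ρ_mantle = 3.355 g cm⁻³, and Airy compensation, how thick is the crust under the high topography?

62700 m

Root depth r = h ρ_c / (ρ_m − ρ_c) = 5030 m × 2.805 / 0.55 = 25650 m.
Total thickness = T + h + r = 32000 m + 5030 m + 25650 m = 62700 m.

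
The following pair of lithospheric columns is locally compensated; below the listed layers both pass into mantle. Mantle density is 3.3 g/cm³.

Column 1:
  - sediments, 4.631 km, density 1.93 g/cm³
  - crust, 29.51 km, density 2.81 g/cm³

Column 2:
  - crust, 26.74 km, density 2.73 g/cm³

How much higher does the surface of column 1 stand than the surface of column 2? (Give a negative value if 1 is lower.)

1.69 km

For any compensation level in the mantle, the mantle terms cancel and isostasy reduces to e = (Σt_1 − Σt_2) − (Σ(ρt)_1 − Σ(ρt)_2) / ρ_m.
Σt_1 = 34.141 km; Σt_2 = 26.74 km; Σ(ρt)_1 = 91.86093; Σ(ρt)_2 = 73.0002 (in km·g/cm³).
e = (34.141 − 26.74) − (91.86093 − 73.0002) / 3.3 = 1.69 km.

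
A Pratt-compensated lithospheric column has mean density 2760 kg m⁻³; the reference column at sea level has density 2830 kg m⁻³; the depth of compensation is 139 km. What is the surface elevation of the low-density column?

ρ_ref D = ρ (D + h) → h = D (ρ_ref − ρ)/ρ.
h = 139 km × (2830 − 2760)/2760 = 3.53 km.

3.53 km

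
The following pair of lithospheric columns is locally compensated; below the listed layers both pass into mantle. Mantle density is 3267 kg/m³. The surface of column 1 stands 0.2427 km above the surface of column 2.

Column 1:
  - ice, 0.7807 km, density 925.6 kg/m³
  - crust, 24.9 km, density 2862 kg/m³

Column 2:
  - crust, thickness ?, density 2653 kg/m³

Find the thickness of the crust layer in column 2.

Take the compensation level at the base of the deeper column (depth z_c below the surface of column 1) and equate Σ ρ_i t_i down to z_c; mantle fills any gap and the z_c terms cancel.
Column 1: 0.7807×925.6 + 24.9×2862 + (z_c − 25.6807)×3267
Column 2: 0.2427×0 + x×2653 + (z_c − 0.2427 − 0 − x)×3267
The z_c×3267 term appears on both sides and cancels. Collect the known terms of each column as K = Σ(ρt)_known − 3267 × (depth of known layers): K_1 = 71986.4159 − 3267×25.6807 = −11912.431; K_2 = 0 − 3267×(0.2427 + 0) = −792.9009.
Balance: K_1 = K_2 − x×(3267 − 2653), so x = (K_2 − K_1)/(3267 − 2653) = 11119.5/614 = 18.1 km.

18.1 km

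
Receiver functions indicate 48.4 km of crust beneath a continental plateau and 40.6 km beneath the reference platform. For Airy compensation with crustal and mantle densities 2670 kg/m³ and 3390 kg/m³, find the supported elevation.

1.66 km

Excess crust Δ = 48.4 km − 40.6 km = 7.8 km, split between elevation h and root r with h + r = Δ.
Airy balance ρ_c h = (ρ_m − ρ_c) r gives r = h ρ_c/(ρ_m − ρ_c), so h (1 + ρ_c/(ρ_m − ρ_c)) = Δ, i.e. h = Δ (ρ_m − ρ_c)/ρ_m.
h = 7.8 km × 720/3390 = 1.66 km.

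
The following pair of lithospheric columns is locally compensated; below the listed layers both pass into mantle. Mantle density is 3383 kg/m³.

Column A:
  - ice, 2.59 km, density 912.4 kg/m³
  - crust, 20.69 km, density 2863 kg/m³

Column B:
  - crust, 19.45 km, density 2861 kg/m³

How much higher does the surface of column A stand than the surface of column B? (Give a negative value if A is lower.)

For any compensation level in the mantle, the mantle terms cancel and isostasy reduces to e = (Σt_A − Σt_B) − (Σ(ρt)_A − Σ(ρt)_B) / ρ_m.
Σt_A = 23.28 km; Σt_B = 19.45 km; Σ(ρt)_A = 61598.586; Σ(ρt)_B = 55646.45 (in km·kg/m³).
e = (23.28 − 19.45) − (61598.586 − 55646.45) / 3383 = 2.07 km.

2.07 km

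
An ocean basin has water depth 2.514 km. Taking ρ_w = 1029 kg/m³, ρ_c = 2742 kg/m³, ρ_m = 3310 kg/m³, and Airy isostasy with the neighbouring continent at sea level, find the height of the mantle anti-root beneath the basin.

7.58 km

In Airy isostatic equilibrium: replacing crust with seawater at the top is compensated by replacing crust with mantle at the base: d (ρ_c − ρ_w) = a (ρ_m − ρ_c).
a = d (ρ_c − ρ_w)/(ρ_m − ρ_c) = 2.514 km × 1713/568 = 7.58 km.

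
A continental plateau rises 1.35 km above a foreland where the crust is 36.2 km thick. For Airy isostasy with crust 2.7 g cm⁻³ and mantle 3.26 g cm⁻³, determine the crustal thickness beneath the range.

Root depth r = h ρ_c / (ρ_m − ρ_c) = 1.35 km × 2.7 / 0.56 = 6.509 km.
Total thickness = T + h + r = 36.2 km + 1.35 km + 6.509 km = 44.1 km.

44.1 km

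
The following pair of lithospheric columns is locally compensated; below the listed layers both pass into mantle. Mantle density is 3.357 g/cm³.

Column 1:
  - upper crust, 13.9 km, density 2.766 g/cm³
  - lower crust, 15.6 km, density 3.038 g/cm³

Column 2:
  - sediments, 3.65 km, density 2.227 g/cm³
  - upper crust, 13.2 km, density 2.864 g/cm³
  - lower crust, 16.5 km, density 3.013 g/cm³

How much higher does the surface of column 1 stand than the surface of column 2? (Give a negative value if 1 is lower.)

−0.928 km

For any compensation level in the mantle, the mantle terms cancel and isostasy reduces to e = (Σt_1 − Σt_2) − (Σ(ρt)_1 − Σ(ρt)_2) / ρ_m.
Σt_1 = 29.5 km; Σt_2 = 33.35 km; Σ(ρt)_1 = 85.8402; Σ(ρt)_2 = 95.64785 (in km·g/cm³).
e = (29.5 − 33.35) − (85.8402 − 95.64785) / 3.357 = −0.928 km.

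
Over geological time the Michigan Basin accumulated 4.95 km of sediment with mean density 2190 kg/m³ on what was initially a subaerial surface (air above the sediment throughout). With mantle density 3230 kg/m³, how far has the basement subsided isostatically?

Subaerial load: s = t ρ_sed / ρ_m = 4.95 km × 2190/3230 = 3.36 km.

3.36 km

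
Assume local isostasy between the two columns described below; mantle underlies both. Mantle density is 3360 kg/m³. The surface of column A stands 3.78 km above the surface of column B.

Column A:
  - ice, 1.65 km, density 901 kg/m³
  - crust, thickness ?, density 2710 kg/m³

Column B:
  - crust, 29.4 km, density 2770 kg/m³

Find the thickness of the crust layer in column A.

Take the compensation level at the base of the deeper column (depth z_c below the surface of column A) and equate Σ ρ_i t_i down to z_c; mantle fills any gap and the z_c terms cancel.
Column A: 1.65×901 + x×2710 + (z_c − 1.65 − x)×3360
Column B: 3.78×0 + 29.4×2770 + (z_c − 3.78 − 29.4)×3360
The z_c×3360 term appears on both sides and cancels. Collect the known terms of each column as K = Σ(ρt)_known − 3360 × (depth of known layers): K_A = 1486.65 − 3360×1.65 = −4057.35; K_B = 81438 − 3360×(3.78 + 29.4) = −30046.8.
Balance: K_A − x×(3360 − 2710) = K_B, so x = (K_A − K_B)/(3360 − 2710) = 25989.5/650 = 40 km.

40 km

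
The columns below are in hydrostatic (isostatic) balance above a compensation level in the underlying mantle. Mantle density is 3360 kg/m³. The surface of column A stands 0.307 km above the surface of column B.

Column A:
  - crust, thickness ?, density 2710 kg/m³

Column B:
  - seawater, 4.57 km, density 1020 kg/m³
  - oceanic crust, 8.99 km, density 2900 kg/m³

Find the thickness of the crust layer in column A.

24.4 km

Take the compensation level at the base of the deeper column (depth z_c below the surface of column A) and equate Σ ρ_i t_i down to z_c; mantle fills any gap and the z_c terms cancel.
Column A: x×2710 + (z_c − 0 − x)×3360
Column B: 0.307×0 + 4.57×1020 + 8.99×2900 + (z_c − 0.307 − 13.56)×3360
The z_c×3360 term appears on both sides and cancels. Collect the known terms of each column as K = Σ(ρt)_known − 3360 × (depth of known layers): K_A = 0 − 3360×0 = 0; K_B = 30732.4 − 3360×(0.307 + 13.56) = −15860.72.
Balance: K_A − x×(3360 − 2710) = K_B, so x = (K_A − K_B)/(3360 − 2710) = 15860.7/650 = 24.4 km.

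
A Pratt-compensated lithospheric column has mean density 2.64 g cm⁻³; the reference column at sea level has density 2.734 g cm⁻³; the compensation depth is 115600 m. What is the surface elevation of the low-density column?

4120 m

ρ_ref D = ρ (D + h) → h = D (ρ_ref − ρ)/ρ.
h = 115600 m × (2.734 − 2.64)/2.64 = 4120 m.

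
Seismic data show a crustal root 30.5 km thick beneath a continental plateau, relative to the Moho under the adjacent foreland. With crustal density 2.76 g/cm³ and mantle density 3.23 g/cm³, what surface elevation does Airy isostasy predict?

Isostatic balance requires: ρ_c h = (ρ_m − ρ_c) r.
h = r (ρ_m − ρ_c) / ρ_c = 30.5 km × (3.23 − 2.76) / 2.76 = 5.19 km.

5.19 km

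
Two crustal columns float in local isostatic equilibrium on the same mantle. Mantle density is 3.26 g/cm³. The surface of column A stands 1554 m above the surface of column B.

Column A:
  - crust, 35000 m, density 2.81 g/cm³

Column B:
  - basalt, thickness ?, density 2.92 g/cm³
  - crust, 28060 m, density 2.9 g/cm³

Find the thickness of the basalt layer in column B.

1710 m

Take the compensation level at the base of the deeper column (depth z_c below the surface of column A) and equate Σ ρ_i t_i down to z_c; mantle fills any gap and the z_c terms cancel.
Column A: 35000×2.81 + (z_c − 35000)×3.26
Column B: 1554×0 + x×2.92 + 28060×2.9 + (z_c − 1554 − 28060 − x)×3.26
The z_c×3.26 term appears on both sides and cancels. Collect the known terms of each column as K = Σ(ρt)_known − 3.26 × (depth of known layers): K_A = 98350 − 3.26×35000 = −15750; K_B = 81374 − 3.26×(1554 + 28060) = −15167.64.
Balance: K_A = K_B − x×(3.26 − 2.92), so x = (K_B − K_A)/(3.26 − 2.92) = 582.36/0.34 = 1710 m.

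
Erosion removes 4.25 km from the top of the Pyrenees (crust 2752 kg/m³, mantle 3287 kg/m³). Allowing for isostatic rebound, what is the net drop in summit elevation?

0.692 km

Rebound u = e ρ_c/ρ_m = 4.25 km × 2752/3287 = 3.558 km.
Net surface drop = e − u = 4.25 km − 3.558 km = e (ρ_m − ρ_c)/ρ_m = 0.692 km.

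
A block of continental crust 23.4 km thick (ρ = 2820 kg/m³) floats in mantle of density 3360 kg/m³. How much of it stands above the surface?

3.76 km

Floating equilibrium: submerged depth d = t ρ_obj/ρ_fluid = 23.4 km × 2820/3360 = 19.64 km.
Freeboard = t − d = 23.4 km − 19.64 km = 3.76 km.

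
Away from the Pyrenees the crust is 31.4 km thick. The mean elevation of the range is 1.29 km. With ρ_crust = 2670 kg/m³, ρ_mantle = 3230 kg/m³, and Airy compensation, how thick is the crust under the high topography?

38.8 km

Root depth r = h ρ_c / (ρ_m − ρ_c) = 1.29 km × 2670 / 560 = 6.151 km.
Total thickness = T + h + r = 31.4 km + 1.29 km + 6.151 km = 38.8 km.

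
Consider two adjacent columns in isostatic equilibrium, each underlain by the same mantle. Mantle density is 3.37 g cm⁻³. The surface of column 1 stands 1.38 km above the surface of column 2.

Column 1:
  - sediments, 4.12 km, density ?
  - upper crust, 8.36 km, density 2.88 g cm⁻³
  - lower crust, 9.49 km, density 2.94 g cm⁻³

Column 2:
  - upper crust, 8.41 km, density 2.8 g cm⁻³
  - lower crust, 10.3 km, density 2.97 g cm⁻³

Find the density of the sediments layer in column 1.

Take the compensation level at the base of the deeper column (depth z_c below the surface of column 1) and equate Σ ρ_i t_i down to z_c; mantle fills any gap and the z_c terms cancel.
Column 1: 4.12×ρ + 8.36×2.88 + 9.49×2.94 + (z_c − 21.97)×3.37
Column 2: 1.38×0 + 8.41×2.8 + 10.3×2.97 + (z_c − 1.38 − 18.71)×3.37
The z_c×3.37 term appears on both sides and cancels. Collect the known terms of each column as K = Σ(ρt)_known − 3.37 × (depth of known layers): K_1 = 51.9774 − 3.37×21.97 = −22.0615; K_2 = 54.139 − 3.37×(1.38 + 18.71) = −13.5643.
Balance: K_1 + 4.12×ρ = K_2, so ρ = (K_2 − K_1)/4.12 = 8.4972/4.12 = 2.06 g cm⁻³.

2.06 g cm⁻³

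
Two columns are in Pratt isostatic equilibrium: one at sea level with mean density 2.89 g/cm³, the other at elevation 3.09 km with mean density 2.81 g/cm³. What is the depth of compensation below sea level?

109 km

ρ_ref D = ρ (D + h) → D (ρ_ref − ρ) = ρ h.
D = ρ h/(ρ_ref − ρ) = 2.81 × 3.09 km/(2.89 − 2.81) = 109 km.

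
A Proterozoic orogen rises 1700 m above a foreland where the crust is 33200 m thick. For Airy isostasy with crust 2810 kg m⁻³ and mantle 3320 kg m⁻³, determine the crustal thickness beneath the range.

44300 m

Root depth r = h ρ_c / (ρ_m − ρ_c) = 1700 m × 2810 / 510 = 9367 m.
Total thickness = T + h + r = 33200 m + 1700 m + 9367 m = 44300 m.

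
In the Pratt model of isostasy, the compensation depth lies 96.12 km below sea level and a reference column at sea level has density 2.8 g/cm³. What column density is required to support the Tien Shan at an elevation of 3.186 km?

Pratt balance: ρ_ref D = ρ (D + h).
ρ = ρ_ref D/(D + h) = 2.8 × 96.12 km/(96.12 km + 3.186 km) = 2.71 g/cm³.

2.71 g/cm³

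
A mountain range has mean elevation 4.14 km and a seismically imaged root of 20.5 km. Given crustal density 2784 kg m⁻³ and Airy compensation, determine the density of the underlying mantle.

3350 kg m⁻³

Airy balance: ρ_c h = (ρ_m − ρ_c) r → ρ_m = ρ_c (1 + h/r).
ρ_m = 2784 × (1 + 4.14 km/20.5 km) = 3350 kg m⁻³.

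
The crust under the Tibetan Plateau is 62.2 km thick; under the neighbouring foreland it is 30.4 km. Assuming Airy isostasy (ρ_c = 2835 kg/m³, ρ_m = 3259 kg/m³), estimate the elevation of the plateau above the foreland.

Excess crust Δ = 62.2 km − 30.4 km = 31.8 km, split between elevation h and root r with h + r = Δ.
Airy balance ρ_c h = (ρ_m − ρ_c) r gives r = h ρ_c/(ρ_m − ρ_c), so h (1 + ρ_c/(ρ_m − ρ_c)) = Δ, i.e. h = Δ (ρ_m − ρ_c)/ρ_m.
h = 31.8 km × 424/3259 = 4.14 km.

4.14 km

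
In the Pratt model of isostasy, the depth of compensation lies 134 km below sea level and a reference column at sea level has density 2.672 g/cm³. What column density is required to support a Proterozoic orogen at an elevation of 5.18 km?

2.57 g/cm³

Pratt balance: ρ_ref D = ρ (D + h).
ρ = ρ_ref D/(D + h) = 2.672 × 134 km/(134 km + 5.18 km) = 2.57 g/cm³.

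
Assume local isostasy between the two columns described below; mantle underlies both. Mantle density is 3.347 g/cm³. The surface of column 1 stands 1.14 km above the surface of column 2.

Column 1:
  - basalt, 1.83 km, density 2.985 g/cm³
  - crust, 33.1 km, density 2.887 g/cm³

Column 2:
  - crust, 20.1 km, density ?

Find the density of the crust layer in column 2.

Take the compensation level at the base of the deeper column (depth z_c below the surface of column 1) and equate Σ ρ_i t_i down to z_c; mantle fills any gap and the z_c terms cancel.
Column 1: 1.83×2.985 + 33.1×2.887 + (z_c − 34.93)×3.347
Column 2: 1.14×0 + 20.1×ρ + (z_c − 1.14 − 20.1)×3.347
The z_c×3.347 term appears on both sides and cancels. Collect the known terms of each column as K = Σ(ρt)_known − 3.347 × (depth of known layers): K_1 = 101.02225 − 3.347×34.93 = −15.88846; K_2 = 0 − 3.347×(1.14 + 20.1) = −71.09028.
Balance: K_1 = K_2 + 20.1×ρ, so ρ = (K_1 − K_2)/20.1 = 55.2018/20.1 = 2.75 g/cm³.

2.75 g/cm³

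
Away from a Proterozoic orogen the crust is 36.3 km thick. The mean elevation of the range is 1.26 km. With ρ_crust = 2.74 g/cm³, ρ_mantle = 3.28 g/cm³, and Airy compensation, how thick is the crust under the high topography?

Root depth r = h ρ_c / (ρ_m − ρ_c) = 1.26 km × 2.74 / 0.54 = 6.393 km.
Total thickness = T + h + r = 36.3 km + 1.26 km + 6.393 km = 44 km.

44 km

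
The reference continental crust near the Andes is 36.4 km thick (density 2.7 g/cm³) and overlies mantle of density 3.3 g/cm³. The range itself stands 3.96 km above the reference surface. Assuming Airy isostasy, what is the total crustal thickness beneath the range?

58.2 km

Root depth r = h ρ_c / (ρ_m − ρ_c) = 3.96 km × 2.7 / 0.6 = 17.82 km.
Total thickness = T + h + r = 36.4 km + 3.96 km + 17.82 km = 58.2 km.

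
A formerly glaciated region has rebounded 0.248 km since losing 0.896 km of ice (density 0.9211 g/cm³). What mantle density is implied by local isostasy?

ρ_m = ρ_ice t / u = 0.9211 × 0.896 km/0.248 km = 3.33 g/cm³.

3.33 g/cm³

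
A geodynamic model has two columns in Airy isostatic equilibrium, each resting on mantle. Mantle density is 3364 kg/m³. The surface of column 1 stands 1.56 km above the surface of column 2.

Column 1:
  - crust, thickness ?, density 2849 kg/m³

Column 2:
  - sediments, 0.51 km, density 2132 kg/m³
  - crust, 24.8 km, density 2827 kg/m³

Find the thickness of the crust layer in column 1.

Take the compensation level at the base of the deeper column (depth z_c below the surface of column 1) and equate Σ ρ_i t_i down to z_c; mantle fills any gap and the z_c terms cancel.
Column 1: x×2849 + (z_c − 0 − x)×3364
Column 2: 1.56×0 + 0.51×2132 + 24.8×2827 + (z_c − 1.56 − 25.31)×3364
The z_c×3364 term appears on both sides and cancels. Collect the known terms of each column as K = Σ(ρt)_known − 3364 × (depth of known layers): K_1 = 0 − 3364×0 = 0; K_2 = 71196.92 − 3364×(1.56 + 25.31) = −19193.76.
Balance: K_1 − x×(3364 − 2849) = K_2, so x = (K_1 − K_2)/(3364 − 2849) = 19193.8/515 = 37.3 km.

37.3 km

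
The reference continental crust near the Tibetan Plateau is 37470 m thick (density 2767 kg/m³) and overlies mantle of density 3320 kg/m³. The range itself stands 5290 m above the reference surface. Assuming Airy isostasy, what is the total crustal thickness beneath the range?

69200 m

Root depth r = h ρ_c / (ρ_m − ρ_c) = 5290 m × 2767 / 553 = 26470 m.
Total thickness = T + h + r = 37470 m + 5290 m + 26470 m = 69200 m.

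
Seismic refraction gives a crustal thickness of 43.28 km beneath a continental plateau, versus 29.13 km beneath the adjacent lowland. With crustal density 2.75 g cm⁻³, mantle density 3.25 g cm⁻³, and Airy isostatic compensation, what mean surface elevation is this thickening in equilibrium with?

2.18 km

Excess crust Δ = 43.28 km − 29.13 km = 14.15 km, split between elevation h and root r with h + r = Δ.
Airy balance ρ_c h = (ρ_m − ρ_c) r gives r = h ρ_c/(ρ_m − ρ_c), so h (1 + ρ_c/(ρ_m − ρ_c)) = Δ, i.e. h = Δ (ρ_m − ρ_c)/ρ_m.
h = 14.15 km × 0.5/3.25 = 2.18 km.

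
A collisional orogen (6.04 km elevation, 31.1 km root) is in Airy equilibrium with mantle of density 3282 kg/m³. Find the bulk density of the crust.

2750 kg/m³

ρ_c h = (ρ_m − ρ_c) r → ρ_c (h + r) = ρ_m r → ρ_c = ρ_m r / (h + r).
ρ_c = 3282 × 31.1 km / (6.04 km + 31.1 km) = 2750 kg/m³.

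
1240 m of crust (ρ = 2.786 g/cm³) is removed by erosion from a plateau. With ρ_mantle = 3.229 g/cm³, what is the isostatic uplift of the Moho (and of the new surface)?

Unloading: uplift u = e ρ_c/ρ_m = 1240 m × 2.786/3.229 = 1070 m.

1070 m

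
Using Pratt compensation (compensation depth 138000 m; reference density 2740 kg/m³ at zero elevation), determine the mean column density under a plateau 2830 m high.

Pratt balance: ρ_ref D = ρ (D + h).
ρ = ρ_ref D/(D + h) = 2740 × 138000 m/(138000 m + 2830 m) = 2680 kg/m³.

2680 kg/m³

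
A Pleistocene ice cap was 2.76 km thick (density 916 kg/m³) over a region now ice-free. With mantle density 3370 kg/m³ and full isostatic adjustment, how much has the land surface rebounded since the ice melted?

Removing the load lets mantle flow back in; uplift u satisfies ρ_ice t = ρ_m u.
u = t ρ_ice/ρ_m = 2.76 km × 916/3370 = 0.75 km.

0.75 km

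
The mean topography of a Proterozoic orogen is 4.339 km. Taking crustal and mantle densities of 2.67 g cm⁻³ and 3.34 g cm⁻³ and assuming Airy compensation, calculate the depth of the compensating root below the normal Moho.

By Archimedes' principle applied to the lithosphere: the weight of the topography is balanced by the buoyancy of the root, ρ_c h = (ρ_m − ρ_c) r.
r = h · ρ_c / (ρ_m − ρ_c) = 4.339 km × 2.67 / (3.34 − 2.67) = 17.3 km.

17.3 km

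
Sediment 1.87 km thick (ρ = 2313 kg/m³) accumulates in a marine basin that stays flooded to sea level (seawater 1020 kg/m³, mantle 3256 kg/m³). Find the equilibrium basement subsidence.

Submarine loading: the sediment displaces seawater, and the subsidence is in turn flooded, so s (ρ_m − ρ_w) = t (ρ_sed − ρ_w).
s = 1.87 km × (2313 − 1020) / (3256 − 1020) = 1.08 km.

1.08 km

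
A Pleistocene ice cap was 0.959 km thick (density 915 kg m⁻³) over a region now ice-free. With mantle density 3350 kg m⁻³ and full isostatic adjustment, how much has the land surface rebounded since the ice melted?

Removing the load lets mantle flow back in; uplift u satisfies ρ_ice t = ρ_m u.
u = t ρ_ice/ρ_m = 0.959 km × 915/3350 = 0.262 km.

0.262 km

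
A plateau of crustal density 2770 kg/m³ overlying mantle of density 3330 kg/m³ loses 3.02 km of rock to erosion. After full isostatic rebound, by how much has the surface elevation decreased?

Rebound u = e ρ_c/ρ_m = 3.02 km × 2770/3330 = 2.512 km.
Net surface drop = e − u = 3.02 km − 2.512 km = e (ρ_m − ρ_c)/ρ_m = 0.508 km.

0.508 km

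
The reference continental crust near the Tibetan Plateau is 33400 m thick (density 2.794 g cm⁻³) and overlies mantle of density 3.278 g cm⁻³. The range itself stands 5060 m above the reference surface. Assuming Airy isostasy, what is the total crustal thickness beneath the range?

67700 m

Root depth r = h ρ_c / (ρ_m − ρ_c) = 5060 m × 2.794 / 0.484 = 29210 m.
Total thickness = T + h + r = 33400 m + 5060 m + 29210 m = 67700 m.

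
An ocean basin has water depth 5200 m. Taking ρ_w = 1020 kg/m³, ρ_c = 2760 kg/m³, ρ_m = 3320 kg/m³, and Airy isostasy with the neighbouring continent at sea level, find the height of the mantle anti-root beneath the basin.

In Airy isostatic equilibrium: replacing crust with seawater at the top is compensated by replacing crust with mantle at the base: d (ρ_c − ρ_w) = a (ρ_m − ρ_c).
a = d (ρ_c − ρ_w)/(ρ_m − ρ_c) = 5200 m × 1740/560 = 16200 m.

16200 m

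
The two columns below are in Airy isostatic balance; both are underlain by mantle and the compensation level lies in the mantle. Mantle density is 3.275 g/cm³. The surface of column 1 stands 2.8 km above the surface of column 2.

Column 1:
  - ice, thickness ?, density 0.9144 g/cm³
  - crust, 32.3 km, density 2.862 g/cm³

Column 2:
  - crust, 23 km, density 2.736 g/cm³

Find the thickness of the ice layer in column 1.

Take the compensation level at the base of the deeper column (depth z_c below the surface of column 1) and equate Σ ρ_i t_i down to z_c; mantle fills any gap and the z_c terms cancel.
Column 1: x×0.9144 + 32.3×2.862 + (z_c − 32.3 − x)×3.275
Column 2: 2.8×0 + 23×2.736 + (z_c − 2.8 − 23)×3.275
The z_c×3.275 term appears on both sides and cancels. Collect the known terms of each column as K = Σ(ρt)_known − 3.275 × (depth of known layers): K_1 = 92.4426 − 3.275×32.3 = −13.3399; K_2 = 62.928 − 3.275×(2.8 + 23) = −21.567.
Balance: K_1 − x×(3.275 − 0.9144) = K_2, so x = (K_1 − K_2)/(3.275 − 0.9144) = 8.2271/2.3606 = 3.49 km.

3.49 km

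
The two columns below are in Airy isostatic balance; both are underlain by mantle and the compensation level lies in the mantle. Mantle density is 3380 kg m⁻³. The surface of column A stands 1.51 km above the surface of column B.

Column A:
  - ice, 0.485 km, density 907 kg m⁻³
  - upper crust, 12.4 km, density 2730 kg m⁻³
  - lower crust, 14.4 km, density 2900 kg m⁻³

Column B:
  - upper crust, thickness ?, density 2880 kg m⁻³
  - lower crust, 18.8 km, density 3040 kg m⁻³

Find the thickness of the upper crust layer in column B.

9.35 km

Take the compensation level at the base of the deeper column (depth z_c below the surface of column A) and equate Σ ρ_i t_i down to z_c; mantle fills any gap and the z_c terms cancel.
Column A: 0.485×907 + 12.4×2730 + 14.4×2900 + (z_c − 27.285)×3380
Column B: 1.51×0 + x×2880 + 18.8×3040 + (z_c − 1.51 − 18.8 − x)×3380
The z_c×3380 term appears on both sides and cancels. Collect the known terms of each column as K = Σ(ρt)_known − 3380 × (depth of known layers): K_A = 76051.895 − 3380×27.285 = −16171.405; K_B = 57152 − 3380×(1.51 + 18.8) = −11495.8.
Balance: K_A = K_B − x×(3380 − 2880), so x = (K_B − K_A)/(3380 − 2880) = 4675.61/500 = 9.35 km.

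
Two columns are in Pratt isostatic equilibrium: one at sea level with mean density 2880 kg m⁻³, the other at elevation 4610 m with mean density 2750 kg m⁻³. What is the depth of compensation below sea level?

ρ_ref D = ρ (D + h) → D (ρ_ref − ρ) = ρ h.
D = ρ h/(ρ_ref − ρ) = 2750 × 4610 m/(2880 − 2750) = 97500 m.

97500 m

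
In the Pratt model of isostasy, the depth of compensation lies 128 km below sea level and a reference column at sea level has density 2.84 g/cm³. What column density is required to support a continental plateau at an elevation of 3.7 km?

Pratt balance: ρ_ref D = ρ (D + h).
ρ = ρ_ref D/(D + h) = 2.84 × 128 km/(128 km + 3.7 km) = 2.76 g/cm³.

2.76 g/cm³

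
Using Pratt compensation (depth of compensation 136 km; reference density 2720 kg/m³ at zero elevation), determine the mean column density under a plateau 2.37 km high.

Pratt balance: ρ_ref D = ρ (D + h).
ρ = ρ_ref D/(D + h) = 2720 × 136 km/(136 km + 2.37 km) = 2670 kg/m³.

2670 kg/m³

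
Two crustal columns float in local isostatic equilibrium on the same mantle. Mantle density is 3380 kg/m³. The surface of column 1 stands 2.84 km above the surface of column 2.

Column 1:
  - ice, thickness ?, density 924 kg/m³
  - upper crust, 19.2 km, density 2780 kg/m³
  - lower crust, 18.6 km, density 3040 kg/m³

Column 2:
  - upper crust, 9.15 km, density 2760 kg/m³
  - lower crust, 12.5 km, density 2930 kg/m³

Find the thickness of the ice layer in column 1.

1.24 km

Take the compensation level at the base of the deeper column (depth z_c below the surface of column 1) and equate Σ ρ_i t_i down to z_c; mantle fills any gap and the z_c terms cancel.
Column 1: x×924 + 19.2×2780 + 18.6×3040 + (z_c − 37.8 − x)×3380
Column 2: 2.84×0 + 9.15×2760 + 12.5×2930 + (z_c − 2.84 − 21.65)×3380
The z_c×3380 term appears on both sides and cancels. Collect the known terms of each column as K = Σ(ρt)_known − 3380 × (depth of known layers): K_1 = 109920 − 3380×37.8 = −17844; K_2 = 61879 − 3380×(2.84 + 21.65) = −20897.2.
Balance: K_1 − x×(3380 − 924) = K_2, so x = (K_1 − K_2)/(3380 − 924) = 3053.2/2456 = 1.24 km.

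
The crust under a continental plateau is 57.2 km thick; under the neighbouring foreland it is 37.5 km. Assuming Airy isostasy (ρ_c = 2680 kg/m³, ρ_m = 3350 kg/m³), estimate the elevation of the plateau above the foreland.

3.94 km

Excess crust Δ = 57.2 km − 37.5 km = 19.7 km, split between elevation h and root r with h + r = Δ.
Airy balance ρ_c h = (ρ_m − ρ_c) r gives r = h ρ_c/(ρ_m − ρ_c), so h (1 + ρ_c/(ρ_m − ρ_c)) = Δ, i.e. h = Δ (ρ_m − ρ_c)/ρ_m.
h = 19.7 km × 670/3350 = 3.94 km.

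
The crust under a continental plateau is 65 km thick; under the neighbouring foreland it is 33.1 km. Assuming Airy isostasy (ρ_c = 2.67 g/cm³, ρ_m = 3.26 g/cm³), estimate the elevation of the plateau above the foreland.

5.77 km

Excess crust Δ = 65 km − 33.1 km = 31.9 km, split between elevation h and root r with h + r = Δ.
Airy balance ρ_c h = (ρ_m − ρ_c) r gives r = h ρ_c/(ρ_m − ρ_c), so h (1 + ρ_c/(ρ_m − ρ_c)) = Δ, i.e. h = Δ (ρ_m − ρ_c)/ρ_m.
h = 31.9 km × 0.59/3.26 = 5.77 km.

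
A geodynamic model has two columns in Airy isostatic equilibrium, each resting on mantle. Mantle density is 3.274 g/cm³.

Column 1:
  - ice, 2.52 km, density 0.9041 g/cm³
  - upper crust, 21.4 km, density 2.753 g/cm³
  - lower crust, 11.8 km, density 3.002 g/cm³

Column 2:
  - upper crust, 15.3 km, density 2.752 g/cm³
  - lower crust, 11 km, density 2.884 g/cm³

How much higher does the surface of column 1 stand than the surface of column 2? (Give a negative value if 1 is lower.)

For any compensation level in the mantle, the mantle terms cancel and isostasy reduces to e = (Σt_1 − Σt_2) − (Σ(ρt)_1 − Σ(ρt)_2) / ρ_m.
Σt_1 = 35.72 km; Σt_2 = 26.3 km; Σ(ρt)_1 = 96.616132; Σ(ρt)_2 = 73.8296 (in km·g/cm³).
e = (35.72 − 26.3) − (96.616132 − 73.8296) / 3.274 = 2.46 km.

2.46 km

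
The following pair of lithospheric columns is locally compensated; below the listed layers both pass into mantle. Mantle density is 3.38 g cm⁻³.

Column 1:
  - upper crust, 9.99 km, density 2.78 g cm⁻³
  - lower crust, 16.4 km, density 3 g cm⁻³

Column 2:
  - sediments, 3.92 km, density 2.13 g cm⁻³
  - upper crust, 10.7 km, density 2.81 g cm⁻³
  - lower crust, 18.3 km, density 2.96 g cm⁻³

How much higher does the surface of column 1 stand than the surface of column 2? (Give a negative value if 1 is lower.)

For any compensation level in the mantle, the mantle terms cancel and isostasy reduces to e = (Σt_1 − Σt_2) − (Σ(ρt)_1 − Σ(ρt)_2) / ρ_m.
Σt_1 = 26.39 km; Σt_2 = 32.92 km; Σ(ρt)_1 = 76.9722; Σ(ρt)_2 = 92.5846 (in km·g cm⁻³).
e = (26.39 − 32.92) − (76.9722 − 92.5846) / 3.38 = −1.91 km.

−1.91 km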